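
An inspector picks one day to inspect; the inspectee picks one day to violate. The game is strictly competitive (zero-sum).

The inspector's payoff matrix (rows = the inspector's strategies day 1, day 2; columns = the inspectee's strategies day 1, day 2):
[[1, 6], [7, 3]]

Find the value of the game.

13/3

Row minima are 1 and 3, so the inspector's maximin is 3; column maxima are 7 and 6, so the inspectee's minimax is 6. These differ, so the equilibrium is in mixed strategies.
Let the inspector play day 1 with probability p. The inspectee is indifferent when p + 7(1−p) = 6p + 3(1−p), giving p = 4/9.
Let the inspectee play day 1 with probability q. The inspector is indifferent when q + 6(1−q) = 7q + 3(1−q), giving q = 1/3.
The value is 1·(1/3) + (6)·(2/3) = 13/3.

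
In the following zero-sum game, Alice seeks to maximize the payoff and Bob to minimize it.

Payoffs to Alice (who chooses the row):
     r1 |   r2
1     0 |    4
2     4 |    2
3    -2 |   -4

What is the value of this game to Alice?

Row 3 is strictly dominated by row 2, so Alice never plays it.
The remaining 2×2 game on (1, 2) × (r1, r2) has no saddle point. Let Alice play 1 with probability p; indifference gives 4(1−p) = 4p + 2(1−p), so p = 1/3.
Similarly Bob's optimal q on r1 is 1/3, and the value is 0·(1/3) + (4)·(2/3) = 8/3.

8/3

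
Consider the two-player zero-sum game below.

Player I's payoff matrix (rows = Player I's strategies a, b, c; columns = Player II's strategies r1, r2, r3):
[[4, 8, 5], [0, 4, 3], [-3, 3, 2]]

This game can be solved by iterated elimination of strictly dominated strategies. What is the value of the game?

Row b is strictly dominated by row a (4>0, 8>4, 5>3); eliminate b.
Column r2 is strictly dominated by r1 for Player II (4<8, -3<3); eliminate r2.
Row c is strictly dominated by row a (4>-3, 5>2); eliminate c.
Column r3 is strictly dominated by r1 for Player II (4<5); eliminate r3.
Only (a, r1) remains, with payoff 4.

4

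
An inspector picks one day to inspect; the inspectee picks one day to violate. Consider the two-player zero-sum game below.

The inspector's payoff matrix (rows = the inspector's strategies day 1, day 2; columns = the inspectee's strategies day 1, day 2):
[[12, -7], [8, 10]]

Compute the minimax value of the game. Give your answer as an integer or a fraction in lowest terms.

Row minima are -7 and 8, so the inspector's maximin is 8; column maxima are 12 and 10, so the inspectee's minimax is 10. These differ, so the equilibrium is in mixed strategies.
Let the inspector play day 1 with probability p. The inspectee is indifferent when 12p + 8(1−p) = −7p + 10(1−p), giving p = 2/21.
Let the inspectee play day 1 with probability q. The inspector is indifferent when 12q − 7(1−q) = 8q + 10(1−q), giving q = 17/21.
The value is 12·(17/21) + (-7)·(4/21) = 176/21.

176/21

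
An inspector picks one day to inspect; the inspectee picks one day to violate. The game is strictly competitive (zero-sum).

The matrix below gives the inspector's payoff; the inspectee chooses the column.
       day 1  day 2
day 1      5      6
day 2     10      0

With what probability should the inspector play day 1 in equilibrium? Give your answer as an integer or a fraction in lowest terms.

Row minima are 5 and 0, so the inspector's maximin is 5; column maxima are 10 and 6, so the inspectee's minimax is 6. These differ, so the equilibrium is in mixed strategies.
Let the inspector play day 1 with probability p. The inspectee is indifferent when 5p + 10(1−p) = 6p, giving p = 10/11.

10/11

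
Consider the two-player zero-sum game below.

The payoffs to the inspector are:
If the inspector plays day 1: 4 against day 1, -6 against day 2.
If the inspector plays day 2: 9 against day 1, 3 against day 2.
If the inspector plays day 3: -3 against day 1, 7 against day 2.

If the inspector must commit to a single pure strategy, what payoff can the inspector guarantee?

The worst-case payoff for each row is day 1: -6, day 2: 3, day 3: -3.
The best of these is 3.

3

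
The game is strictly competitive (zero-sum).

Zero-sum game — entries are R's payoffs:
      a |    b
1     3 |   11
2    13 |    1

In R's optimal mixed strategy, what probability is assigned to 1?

Row minima are 3 and 1, so R's maximin is 3; column maxima are 13 and 11, so C's minimax is 11. These differ, so the equilibrium is in mixed strategies.
Let R play 1 with probability p. C is indifferent when 3p + 13(1−p) = 11p + (1−p), giving p = 3/5.

3/5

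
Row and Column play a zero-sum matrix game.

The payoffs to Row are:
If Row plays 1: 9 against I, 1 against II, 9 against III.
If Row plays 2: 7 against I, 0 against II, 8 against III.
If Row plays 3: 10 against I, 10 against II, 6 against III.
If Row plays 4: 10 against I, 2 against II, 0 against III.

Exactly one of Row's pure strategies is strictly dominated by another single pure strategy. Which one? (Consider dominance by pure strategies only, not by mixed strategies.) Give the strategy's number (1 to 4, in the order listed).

2

Compare 2 with 1: 9 > 7, 1 > 0, 9 > 8.
So 1 strictly dominates 2 for Row; 2 is strictly dominated.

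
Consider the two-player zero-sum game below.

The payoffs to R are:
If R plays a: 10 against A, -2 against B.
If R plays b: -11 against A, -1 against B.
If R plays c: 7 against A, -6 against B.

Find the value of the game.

-16/11

Row c is strictly dominated by row a, so R never plays it.
The remaining 2×2 game on (a, b) × (A, B) has no saddle point. Let R play a with probability p; indifference gives 10p − 11(1−p) = −2p − (1−p), so p = 5/11.
Similarly C's optimal q on A is 1/22, and the value is 10·(1/22) + (-2)·(21/22) = -16/11.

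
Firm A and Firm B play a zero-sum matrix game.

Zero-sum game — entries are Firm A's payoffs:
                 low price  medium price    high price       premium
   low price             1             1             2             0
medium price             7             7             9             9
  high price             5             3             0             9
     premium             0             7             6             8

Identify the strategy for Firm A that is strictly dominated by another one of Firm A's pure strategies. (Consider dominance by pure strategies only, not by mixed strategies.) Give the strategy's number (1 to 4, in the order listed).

1

Compare low price with medium price: 7 > 1, 7 > 1, 9 > 2, 9 > 0.
So medium price strictly dominates low price for Firm A; low price is strictly dominated.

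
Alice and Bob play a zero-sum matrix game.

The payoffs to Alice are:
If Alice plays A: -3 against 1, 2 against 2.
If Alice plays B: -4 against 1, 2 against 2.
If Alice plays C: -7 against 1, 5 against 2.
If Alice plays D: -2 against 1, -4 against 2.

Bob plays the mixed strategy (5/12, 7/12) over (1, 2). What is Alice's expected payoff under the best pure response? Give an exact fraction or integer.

0

A: (-3)·(5/12) + (2)·(7/12) = -1/12.
B: (-4)·(5/12) + (2)·(7/12) = -1/2.
C: (-7)·(5/12) + (5)·(7/12) = 0.
D: (-2)·(5/12) + (-4)·(7/12) = -19/6.
The best pure response is C with expected payoff 0.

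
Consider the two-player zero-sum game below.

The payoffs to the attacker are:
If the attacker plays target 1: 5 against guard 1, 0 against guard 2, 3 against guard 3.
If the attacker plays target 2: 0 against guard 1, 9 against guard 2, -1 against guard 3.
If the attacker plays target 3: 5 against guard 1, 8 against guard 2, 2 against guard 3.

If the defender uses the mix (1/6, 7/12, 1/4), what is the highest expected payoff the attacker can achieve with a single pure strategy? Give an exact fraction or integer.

6

target 1: (5)·(1/6) + (0)·(7/12) + (3)·(1/4) = 19/12.
target 2: (0)·(1/6) + (9)·(7/12) + (-1)·(1/4) = 5.
target 3: (5)·(1/6) + (8)·(7/12) + (2)·(1/4) = 6.
The best pure response is target 3 with expected payoff 6.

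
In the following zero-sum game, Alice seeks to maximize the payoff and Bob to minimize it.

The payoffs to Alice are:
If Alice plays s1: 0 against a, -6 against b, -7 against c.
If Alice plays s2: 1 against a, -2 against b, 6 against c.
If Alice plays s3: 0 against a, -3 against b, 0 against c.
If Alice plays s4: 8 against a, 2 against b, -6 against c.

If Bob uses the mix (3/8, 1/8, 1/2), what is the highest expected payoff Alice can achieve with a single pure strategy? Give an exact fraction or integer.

s1: (0)·(3/8) + (-6)·(1/8) + (-7)·(1/2) = -17/4.
s2: (1)·(3/8) + (-2)·(1/8) + (6)·(1/2) = 25/8.
s3: (0)·(3/8) + (-3)·(1/8) + (0)·(1/2) = -3/8.
s4: (8)·(3/8) + (2)·(1/8) + (-6)·(1/2) = 1/4.
The best pure response is s2 with expected payoff 25/8.

25/8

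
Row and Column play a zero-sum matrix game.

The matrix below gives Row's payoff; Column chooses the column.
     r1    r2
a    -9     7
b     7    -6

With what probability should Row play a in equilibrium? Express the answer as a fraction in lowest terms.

13/29

Row minima are -9 and -6, so Row's maximin is -6; column maxima are 7 and 7, so Column's minimax is 7. These differ, so the equilibrium is in mixed strategies.
Let Row play a with probability p. Column is indifferent when −9p + 7(1−p) = 7p − 6(1−p), giving p = 13/29.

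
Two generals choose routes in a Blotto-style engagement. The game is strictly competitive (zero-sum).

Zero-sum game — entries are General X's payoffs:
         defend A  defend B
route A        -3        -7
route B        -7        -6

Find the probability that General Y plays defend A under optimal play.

Row minima are -7 and -7, so General X's maximin is -7; column maxima are -3 and -6, so General Y's minimax is -6. These differ, so the equilibrium is in mixed strategies.
Let General Y play defend A with probability q. General X is indifferent when −3q − 7(1−q) = −7q − 6(1−q), giving q = 1/5.

1/5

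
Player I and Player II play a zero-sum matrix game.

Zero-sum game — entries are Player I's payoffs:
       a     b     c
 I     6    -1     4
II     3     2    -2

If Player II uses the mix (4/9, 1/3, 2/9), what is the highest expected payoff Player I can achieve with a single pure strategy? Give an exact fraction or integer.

29/9

I: (6)·(4/9) + (-1)·(1/3) + (4)·(2/9) = 29/9.
II: (3)·(4/9) + (2)·(1/3) + (-2)·(2/9) = 14/9.
The best pure response is I with expected payoff 29/9.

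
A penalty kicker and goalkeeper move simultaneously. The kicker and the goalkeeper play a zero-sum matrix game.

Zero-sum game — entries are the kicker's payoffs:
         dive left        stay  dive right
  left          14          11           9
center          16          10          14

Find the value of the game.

Column dive left is strictly dominated by dive right for the goalkeeper (it gives the kicker more in every row).
The remaining 2×2 game on (left, center) × (stay, dive right) has no saddle point. Let the kicker play left with probability p; indifference gives 11p + 10(1−p) = 9p + 14(1−p), so p = 2/3.
Similarly the goalkeeper's optimal q on stay is 5/6, and the value is 11·(5/6) + (9)·(1/6) = 32/3.

32/3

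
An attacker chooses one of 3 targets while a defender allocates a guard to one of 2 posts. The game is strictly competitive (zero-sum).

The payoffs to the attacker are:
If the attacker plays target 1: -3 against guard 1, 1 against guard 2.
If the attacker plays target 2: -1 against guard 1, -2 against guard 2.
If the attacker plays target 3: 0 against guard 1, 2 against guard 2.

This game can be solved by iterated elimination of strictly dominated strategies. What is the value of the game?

0

Row target 1 is strictly dominated by row target 3 (0>-3, 2>1); eliminate target 1.
Row target 2 is strictly dominated by row target 3 (0>-1, 2>-2); eliminate target 2.
Column guard 2 is strictly dominated by guard 1 for the defender (0<2); eliminate guard 2.
Only (target 3, guard 1) remains, with payoff 0.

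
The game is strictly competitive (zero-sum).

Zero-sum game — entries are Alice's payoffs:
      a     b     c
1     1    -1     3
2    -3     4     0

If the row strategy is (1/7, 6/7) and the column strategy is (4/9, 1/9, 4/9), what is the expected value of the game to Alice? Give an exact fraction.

-11/21

Against (4/9, 1/9, 4/9), each row's expected payoff is 1: 5/3; 2: -8/9.
Taking the (1/7, 6/7)-weighted average: (1/7)·(5/3) + (6/7)·(-8/9) = -11/21.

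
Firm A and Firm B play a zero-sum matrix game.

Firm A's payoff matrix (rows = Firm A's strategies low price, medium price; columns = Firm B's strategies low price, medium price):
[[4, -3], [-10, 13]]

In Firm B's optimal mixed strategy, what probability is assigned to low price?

Row minima are -3 and -10, so Firm A's maximin is -3; column maxima are 4 and 13, so Firm B's minimax is 4. These differ, so the equilibrium is in mixed strategies.
Let Firm B play low price with probability q. Firm A is indifferent when 4q − 3(1−q) = −10q + 13(1−q), giving q = 8/15.

8/15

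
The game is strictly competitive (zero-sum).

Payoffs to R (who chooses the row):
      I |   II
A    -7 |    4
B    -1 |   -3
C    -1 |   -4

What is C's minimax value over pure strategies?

The worst case (largest entry) in each column is I: -1, II: 4.
The best (smallest) of these is -1.

-1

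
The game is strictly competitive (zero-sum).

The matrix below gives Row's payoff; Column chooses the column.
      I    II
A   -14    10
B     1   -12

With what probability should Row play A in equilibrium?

Row minima are -14 and -12, so Row's maximin is -12; column maxima are 1 and 10, so Column's minimax is 1. These differ, so the equilibrium is in mixed strategies.
Let Row play A with probability p. Column is indifferent when −14p + (1−p) = 10p − 12(1−p), giving p = 13/37.

13/37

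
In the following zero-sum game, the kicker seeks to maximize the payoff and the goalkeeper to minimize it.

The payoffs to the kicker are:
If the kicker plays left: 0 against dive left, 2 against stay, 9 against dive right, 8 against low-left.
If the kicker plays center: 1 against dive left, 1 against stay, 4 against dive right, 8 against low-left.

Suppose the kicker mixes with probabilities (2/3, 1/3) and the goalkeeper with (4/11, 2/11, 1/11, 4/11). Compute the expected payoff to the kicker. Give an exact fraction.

Against (4/11, 2/11, 1/11, 4/11), each row's expected payoff is left: 45/11; center: 42/11.
Taking the (2/3, 1/3)-weighted average: (2/3)·(45/11) + (1/3)·(42/11) = 4.

4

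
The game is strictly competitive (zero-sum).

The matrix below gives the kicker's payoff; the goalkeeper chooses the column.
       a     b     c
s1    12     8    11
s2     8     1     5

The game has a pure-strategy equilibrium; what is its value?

8

Row minima: 8, 1 → the kicker's maximin is 8.
Column maxima: 12, 8, 11 → the goalkeeper's minimax is 8.
They coincide at (s1, b), so the value is 8.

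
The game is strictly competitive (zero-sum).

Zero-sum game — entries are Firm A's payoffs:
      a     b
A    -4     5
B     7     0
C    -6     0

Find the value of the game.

Row C is strictly dominated by row A, so Firm A never plays it.
The remaining 2×2 game on (A, B) × (a, b) has no saddle point. Let Firm A play A with probability p; indifference gives −4p + 7(1−p) = 5p, so p = 7/16.
Similarly Firm B's optimal q on a is 5/16, and the value is -4·(5/16) + (5)·(11/16) = 35/16.

35/16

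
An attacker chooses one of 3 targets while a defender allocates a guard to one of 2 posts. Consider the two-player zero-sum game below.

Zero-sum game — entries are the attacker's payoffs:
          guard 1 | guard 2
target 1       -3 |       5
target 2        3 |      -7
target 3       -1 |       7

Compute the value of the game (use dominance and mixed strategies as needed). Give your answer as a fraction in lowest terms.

Row target 1 is strictly dominated by row target 3, so the attacker never plays it.
The remaining 2×2 game on (target 2, target 3) × (guard 1, guard 2) has no saddle point. Let the attacker play target 2 with probability p; indifference gives 3p − (1−p) = −7p + 7(1−p), so p = 4/9.
Similarly the defender's optimal q on guard 1 is 7/9, and the value is 3·(7/9) + (-7)·(2/9) = 7/9.

7/9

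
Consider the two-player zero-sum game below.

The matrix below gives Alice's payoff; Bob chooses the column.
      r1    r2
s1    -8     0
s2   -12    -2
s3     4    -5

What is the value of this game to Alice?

-40/17

Row s2 is strictly dominated by row s1, so Alice never plays it.
The remaining 2×2 game on (s1, s3) × (r1, r2) has no saddle point. Let Alice play s1 with probability p; indifference gives −8p + 4(1−p) = −5(1−p), so p = 9/17.
Similarly Bob's optimal q on r1 is 5/17, and the value is -8·(5/17) + (0)·(12/17) = -40/17.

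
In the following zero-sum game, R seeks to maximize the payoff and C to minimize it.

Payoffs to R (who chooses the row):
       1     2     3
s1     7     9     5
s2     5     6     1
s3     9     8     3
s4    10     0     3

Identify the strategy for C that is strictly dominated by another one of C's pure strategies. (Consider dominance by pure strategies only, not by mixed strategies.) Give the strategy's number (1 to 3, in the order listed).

1

C prefers columns that give R less. Compare 1 with 3: 5 < 7, 1 < 5, 3 < 9, 3 < 10.
So 3 strictly dominates 1 for C; 1 is strictly dominated.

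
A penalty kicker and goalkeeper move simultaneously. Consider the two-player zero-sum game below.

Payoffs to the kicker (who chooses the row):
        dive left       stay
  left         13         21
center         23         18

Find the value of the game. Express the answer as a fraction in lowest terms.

249/13

Row minima are 13 and 18, so the kicker's maximin is 18; column maxima are 23 and 21, so the goalkeeper's minimax is 21. These differ, so the equilibrium is in mixed strategies.
Let the kicker play left with probability p. The goalkeeper is indifferent when 13p + 23(1−p) = 21p + 18(1−p), giving p = 5/13.
Let the goalkeeper play dive left with probability q. The kicker is indifferent when 13q + 21(1−q) = 23q + 18(1−q), giving q = 3/13.
The value is 13·(3/13) + (21)·(10/13) = 249/13.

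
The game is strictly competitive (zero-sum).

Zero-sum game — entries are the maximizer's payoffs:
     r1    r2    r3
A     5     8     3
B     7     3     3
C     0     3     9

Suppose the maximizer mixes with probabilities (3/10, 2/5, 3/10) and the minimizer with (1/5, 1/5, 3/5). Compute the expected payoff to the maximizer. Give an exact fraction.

116/25

Against (1/5, 1/5, 3/5), each row's expected payoff is A: 22/5; B: 19/5; C: 6.
Taking the (3/10, 2/5, 3/10)-weighted average: (3/10)·(22/5) + (2/5)·(19/5) + (3/10)·(6) = 116/25.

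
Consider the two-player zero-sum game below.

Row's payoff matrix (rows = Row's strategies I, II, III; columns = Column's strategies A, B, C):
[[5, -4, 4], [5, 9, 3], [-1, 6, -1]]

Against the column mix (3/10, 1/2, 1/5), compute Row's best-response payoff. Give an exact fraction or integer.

I: (5)·(3/10) + (-4)·(1/2) + (4)·(1/5) = 3/10.
II: (5)·(3/10) + (9)·(1/2) + (3)·(1/5) = 33/5.
III: (-1)·(3/10) + (6)·(1/2) + (-1)·(1/5) = 5/2.
The best pure response is II with expected payoff 33/5.

33/5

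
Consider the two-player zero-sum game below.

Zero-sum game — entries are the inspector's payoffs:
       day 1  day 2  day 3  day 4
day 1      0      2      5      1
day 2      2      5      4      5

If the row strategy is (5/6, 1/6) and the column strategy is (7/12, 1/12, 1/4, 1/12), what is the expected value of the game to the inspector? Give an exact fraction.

Against (7/12, 1/12, 1/4, 1/12), each row's expected payoff is day 1: 3/2; day 2: 3.
Taking the (5/6, 1/6)-weighted average: (5/6)·(3/2) + (1/6)·(3) = 7/4.

7/4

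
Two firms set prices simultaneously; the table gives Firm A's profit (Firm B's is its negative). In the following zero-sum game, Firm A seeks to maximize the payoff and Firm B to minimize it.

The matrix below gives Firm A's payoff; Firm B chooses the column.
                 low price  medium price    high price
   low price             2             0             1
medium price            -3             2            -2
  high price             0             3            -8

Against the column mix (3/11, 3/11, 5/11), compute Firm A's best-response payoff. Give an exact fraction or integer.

1

low price: (2)·(3/11) + (0)·(3/11) + (1)·(5/11) = 1.
medium price: (-3)·(3/11) + (2)·(3/11) + (-2)·(5/11) = -13/11.
high price: (0)·(3/11) + (3)·(3/11) + (-8)·(5/11) = -31/11.
The best pure response is low price with expected payoff 1.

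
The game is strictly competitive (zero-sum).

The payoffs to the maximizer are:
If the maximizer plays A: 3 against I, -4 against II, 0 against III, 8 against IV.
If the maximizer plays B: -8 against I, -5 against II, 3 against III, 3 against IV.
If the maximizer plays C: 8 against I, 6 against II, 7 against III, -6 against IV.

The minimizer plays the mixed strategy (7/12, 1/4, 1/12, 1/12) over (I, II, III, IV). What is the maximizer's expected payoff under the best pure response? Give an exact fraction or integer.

25/4

A: (3)·(7/12) + (-4)·(1/4) + (0)·(1/12) + (8)·(1/12) = 17/12.
B: (-8)·(7/12) + (-5)·(1/4) + (3)·(1/12) + (3)·(1/12) = -65/12.
C: (8)·(7/12) + (6)·(1/4) + (7)·(1/12) + (-6)·(1/12) = 25/4.
The best pure response is C with expected payoff 25/4.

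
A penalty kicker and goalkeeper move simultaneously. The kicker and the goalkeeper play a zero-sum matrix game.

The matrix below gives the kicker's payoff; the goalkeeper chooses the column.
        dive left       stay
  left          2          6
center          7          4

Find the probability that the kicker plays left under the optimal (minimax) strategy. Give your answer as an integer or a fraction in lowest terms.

Row minima are 2 and 4, so the kicker's maximin is 4; column maxima are 7 and 6, so the goalkeeper's minimax is 6. These differ, so the equilibrium is in mixed strategies.
Let the kicker play left with probability p. The goalkeeper is indifferent when 2p + 7(1−p) = 6p + 4(1−p), giving p = 3/7.

3/7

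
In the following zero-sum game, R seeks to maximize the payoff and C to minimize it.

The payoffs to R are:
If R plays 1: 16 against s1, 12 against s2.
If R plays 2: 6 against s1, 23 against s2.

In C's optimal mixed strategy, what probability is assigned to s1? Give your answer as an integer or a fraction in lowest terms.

Row minima are 12 and 6, so R's maximin is 12; column maxima are 16 and 23, so C's minimax is 16. These differ, so the equilibrium is in mixed strategies.
Let C play s1 with probability q. R is indifferent when 16q + 12(1−q) = 6q + 23(1−q), giving q = 11/21.

11/21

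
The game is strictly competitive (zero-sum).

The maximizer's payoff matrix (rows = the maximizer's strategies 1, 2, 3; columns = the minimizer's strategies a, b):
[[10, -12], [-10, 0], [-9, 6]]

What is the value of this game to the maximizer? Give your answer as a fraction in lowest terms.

Row 2 is strictly dominated by row 3, so the maximizer never plays it.
The remaining 2×2 game on (1, 3) × (a, b) has no saddle point. Let the maximizer play 1 with probability p; indifference gives 10p − 9(1−p) = −12p + 6(1−p), so p = 15/37.
Similarly the minimizer's optimal q on a is 18/37, and the value is 10·(18/37) + (-12)·(19/37) = -48/37.

-48/37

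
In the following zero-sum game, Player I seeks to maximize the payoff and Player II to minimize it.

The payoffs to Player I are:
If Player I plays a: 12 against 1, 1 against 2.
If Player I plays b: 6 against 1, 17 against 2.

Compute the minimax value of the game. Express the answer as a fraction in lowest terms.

9

Row minima are 1 and 6, so Player I's maximin is 6; column maxima are 12 and 17, so Player II's minimax is 12. These differ, so the equilibrium is in mixed strategies.
Let Player I play a with probability p. Player II is indifferent when 12p + 6(1−p) = p + 17(1−p), giving p = 1/2.
Let Player II play 1 with probability q. Player I is indifferent when 12q + (1−q) = 6q + 17(1−q), giving q = 8/11.
The value is 12·(8/11) + (1)·(3/11) = 9.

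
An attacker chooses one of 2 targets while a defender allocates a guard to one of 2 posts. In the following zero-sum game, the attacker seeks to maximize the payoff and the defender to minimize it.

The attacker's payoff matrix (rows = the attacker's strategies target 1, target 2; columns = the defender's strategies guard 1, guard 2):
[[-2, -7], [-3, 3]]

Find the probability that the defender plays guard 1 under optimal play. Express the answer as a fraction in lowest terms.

Row minima are -7 and -3, so the attacker's maximin is -3; column maxima are -2 and 3, so the defender's minimax is -2. These differ, so the equilibrium is in mixed strategies.
Let the defender play guard 1 with probability q. The attacker is indifferent when −2q − 7(1−q) = −3q + 3(1−q), giving q = 10/11.

10/11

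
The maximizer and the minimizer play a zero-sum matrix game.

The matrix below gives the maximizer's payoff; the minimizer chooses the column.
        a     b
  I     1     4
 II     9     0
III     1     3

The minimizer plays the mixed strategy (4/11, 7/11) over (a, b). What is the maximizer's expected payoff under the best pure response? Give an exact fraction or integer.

I: (1)·(4/11) + (4)·(7/11) = 32/11.
II: (9)·(4/11) + (0)·(7/11) = 36/11.
III: (1)·(4/11) + (3)·(7/11) = 25/11.
The best pure response is II with expected payoff 36/11.

36/11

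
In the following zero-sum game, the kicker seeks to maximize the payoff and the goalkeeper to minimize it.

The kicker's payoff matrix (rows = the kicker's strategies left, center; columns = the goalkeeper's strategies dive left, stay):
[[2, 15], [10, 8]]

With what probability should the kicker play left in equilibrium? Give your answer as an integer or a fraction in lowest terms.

2/15

Row minima are 2 and 8, so the kicker's maximin is 8; column maxima are 10 and 15, so the goalkeeper's minimax is 10. These differ, so the equilibrium is in mixed strategies.
Let the kicker play left with probability p. The goalkeeper is indifferent when 2p + 10(1−p) = 15p + 8(1−p), giving p = 2/15.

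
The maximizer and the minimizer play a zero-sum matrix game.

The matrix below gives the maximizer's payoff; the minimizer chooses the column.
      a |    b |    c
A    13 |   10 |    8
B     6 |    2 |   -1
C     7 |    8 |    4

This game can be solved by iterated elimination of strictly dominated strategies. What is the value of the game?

Column b is strictly dominated by c for the minimizer (8<10, -1<2, 4<8); eliminate b.
Row C is strictly dominated by row A (13>7, 8>4); eliminate C.
Row B is strictly dominated by row A (13>6, 8>-1); eliminate B.
Column a is strictly dominated by c for the minimizer (8<13); eliminate a.
Only (A, c) remains, with payoff 8.

8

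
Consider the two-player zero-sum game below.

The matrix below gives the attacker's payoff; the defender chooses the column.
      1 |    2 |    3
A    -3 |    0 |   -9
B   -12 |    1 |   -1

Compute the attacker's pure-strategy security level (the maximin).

The worst-case payoff for each row is A: -9, B: -12.
The best of these is -9.

-9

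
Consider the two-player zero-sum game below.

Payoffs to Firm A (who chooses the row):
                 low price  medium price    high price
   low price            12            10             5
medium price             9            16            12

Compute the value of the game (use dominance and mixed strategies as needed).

99/10

Column medium price is strictly dominated by high price for Firm B (it gives Firm A more in every row).
The remaining 2×2 game on (low price, medium price) × (low price, high price) has no saddle point. Let Firm A play low price with probability p; indifference gives 12p + 9(1−p) = 5p + 12(1−p), so p = 3/10.
Similarly Firm B's optimal q on low price is 7/10, and the value is 12·(7/10) + (5)·(3/10) = 99/10.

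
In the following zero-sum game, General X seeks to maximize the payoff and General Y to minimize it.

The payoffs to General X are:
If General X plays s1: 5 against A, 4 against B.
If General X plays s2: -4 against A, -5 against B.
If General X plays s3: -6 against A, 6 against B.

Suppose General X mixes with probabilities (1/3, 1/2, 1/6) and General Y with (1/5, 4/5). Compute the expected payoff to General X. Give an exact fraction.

Against (1/5, 4/5), each row's expected payoff is s1: 21/5; s2: -24/5; s3: 18/5.
Taking the (1/3, 1/2, 1/6)-weighted average: (1/3)·(21/5) + (1/2)·(-24/5) + (1/6)·(18/5) = -2/5.

-2/5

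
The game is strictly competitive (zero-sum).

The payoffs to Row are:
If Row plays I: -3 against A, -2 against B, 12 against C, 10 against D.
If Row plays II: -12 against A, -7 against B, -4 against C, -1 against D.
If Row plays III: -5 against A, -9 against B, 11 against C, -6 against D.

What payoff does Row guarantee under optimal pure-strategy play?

Row minima: -3, -12, -9 → Row's maximin is -3.
Column maxima: -3, -2, 12, 10 → Column's minimax is -3.
They coincide at (I, A), so the value is -3.

-3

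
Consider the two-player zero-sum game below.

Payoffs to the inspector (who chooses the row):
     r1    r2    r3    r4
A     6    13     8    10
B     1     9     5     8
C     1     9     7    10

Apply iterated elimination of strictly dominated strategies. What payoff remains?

6

Column r4 is strictly dominated by r1 for the inspectee (6<10, 1<8, 1<10); eliminate r4.
Column r2 is strictly dominated by r1 for the inspectee (6<13, 1<9, 1<9); eliminate r2.
Row C is strictly dominated by row A (6>1, 8>7); eliminate C.
Row B is strictly dominated by row A (6>1, 8>5); eliminate B.
Column r3 is strictly dominated by r1 for the inspectee (6<8); eliminate r3.
Only (A, r1) remains, with payoff 6.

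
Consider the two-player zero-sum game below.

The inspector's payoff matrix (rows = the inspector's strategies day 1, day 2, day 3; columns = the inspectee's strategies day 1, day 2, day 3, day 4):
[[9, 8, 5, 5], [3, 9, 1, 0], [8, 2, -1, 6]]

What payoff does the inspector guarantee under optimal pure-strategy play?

5

Row minima: 5, 0, -1 → the inspector's maximin is 5.
Column maxima: 9, 9, 5, 6 → the inspectee's minimax is 5.
They coincide at (day 1, day 3), so the value is 5.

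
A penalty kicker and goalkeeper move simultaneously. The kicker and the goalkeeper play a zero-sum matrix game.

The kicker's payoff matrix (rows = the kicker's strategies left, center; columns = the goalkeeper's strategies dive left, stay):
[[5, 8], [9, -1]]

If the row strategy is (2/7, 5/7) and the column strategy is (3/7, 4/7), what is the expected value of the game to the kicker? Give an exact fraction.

209/49

Against (3/7, 4/7), each row's expected payoff is left: 47/7; center: 23/7.
Taking the (2/7, 5/7)-weighted average: (2/7)·(47/7) + (5/7)·(23/7) = 209/49.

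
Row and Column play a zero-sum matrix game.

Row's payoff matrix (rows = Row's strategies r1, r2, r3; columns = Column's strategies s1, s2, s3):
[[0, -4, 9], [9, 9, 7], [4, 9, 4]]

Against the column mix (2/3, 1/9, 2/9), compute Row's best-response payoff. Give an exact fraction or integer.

77/9

r1: (0)·(2/3) + (-4)·(1/9) + (9)·(2/9) = 14/9.
r2: (9)·(2/3) + (9)·(1/9) + (7)·(2/9) = 77/9.
r3: (4)·(2/3) + (9)·(1/9) + (4)·(2/9) = 41/9.
The best pure response is r2 with expected payoff 77/9.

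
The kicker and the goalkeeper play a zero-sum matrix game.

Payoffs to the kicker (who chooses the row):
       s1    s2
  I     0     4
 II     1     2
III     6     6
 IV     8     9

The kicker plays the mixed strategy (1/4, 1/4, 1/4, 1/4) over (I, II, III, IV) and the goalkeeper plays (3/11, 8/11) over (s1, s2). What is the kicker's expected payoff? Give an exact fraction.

Against (3/11, 8/11), each row's expected payoff is I: 32/11; II: 19/11; III: 6; IV: 96/11.
Taking the (1/4, 1/4, 1/4, 1/4)-weighted average: (1/4)·(32/11) + (1/4)·(19/11) + (1/4)·(6) + (1/4)·(96/11) = 213/44.

213/44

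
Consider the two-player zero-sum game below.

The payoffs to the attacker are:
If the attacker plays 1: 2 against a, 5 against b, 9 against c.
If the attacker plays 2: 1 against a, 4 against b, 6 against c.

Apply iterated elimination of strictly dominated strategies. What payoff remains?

Column c is strictly dominated by a for the defender (2<9, 1<6); eliminate c.
Column b is strictly dominated by a for the defender (2<5, 1<4); eliminate b.
Row 2 is strictly dominated by row 1 (2>1); eliminate 2.
Only (1, a) remains, with payoff 2.

2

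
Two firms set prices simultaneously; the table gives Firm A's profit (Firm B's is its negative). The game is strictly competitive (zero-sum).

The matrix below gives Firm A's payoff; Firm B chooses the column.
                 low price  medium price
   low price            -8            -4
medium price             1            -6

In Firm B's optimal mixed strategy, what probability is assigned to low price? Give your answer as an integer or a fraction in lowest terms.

Row minima are -8 and -6, so Firm A's maximin is -6; column maxima are 1 and -4, so Firm B's minimax is -4. These differ, so the equilibrium is in mixed strategies.
Let Firm B play low price with probability q. Firm A is indifferent when −8q − 4(1−q) = q − 6(1−q), giving q = 2/11.

2/11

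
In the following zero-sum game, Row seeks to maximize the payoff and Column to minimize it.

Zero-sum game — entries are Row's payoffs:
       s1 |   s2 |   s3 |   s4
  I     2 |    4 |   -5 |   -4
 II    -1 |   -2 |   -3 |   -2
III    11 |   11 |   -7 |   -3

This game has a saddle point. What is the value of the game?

Row minima: -5, -3, -7 → Row's maximin is -3.
Column maxima: 11, 11, -3, -2 → Column's minimax is -3.
They coincide at (II, s3), so the value is -3.

-3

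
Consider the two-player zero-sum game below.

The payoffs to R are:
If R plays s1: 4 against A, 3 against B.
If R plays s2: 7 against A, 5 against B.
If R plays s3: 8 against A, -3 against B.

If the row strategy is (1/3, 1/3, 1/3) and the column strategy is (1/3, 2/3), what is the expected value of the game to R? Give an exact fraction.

29/9

Against (1/3, 2/3), each row's expected payoff is s1: 10/3; s2: 17/3; s3: 2/3.
Taking the (1/3, 1/3, 1/3)-weighted average: (1/3)·(10/3) + (1/3)·(17/3) + (1/3)·(2/3) = 29/9.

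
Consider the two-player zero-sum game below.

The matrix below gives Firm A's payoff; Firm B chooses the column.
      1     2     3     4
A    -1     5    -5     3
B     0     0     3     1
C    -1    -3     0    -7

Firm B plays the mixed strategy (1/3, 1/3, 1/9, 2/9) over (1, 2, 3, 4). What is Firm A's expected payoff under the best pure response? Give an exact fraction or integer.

A: (-1)·(1/3) + (5)·(1/3) + (-5)·(1/9) + (3)·(2/9) = 13/9.
B: (0)·(1/3) + (0)·(1/3) + (3)·(1/9) + (1)·(2/9) = 5/9.
C: (-1)·(1/3) + (-3)·(1/3) + (0)·(1/9) + (-7)·(2/9) = -26/9.
The best pure response is A with expected payoff 13/9.

13/9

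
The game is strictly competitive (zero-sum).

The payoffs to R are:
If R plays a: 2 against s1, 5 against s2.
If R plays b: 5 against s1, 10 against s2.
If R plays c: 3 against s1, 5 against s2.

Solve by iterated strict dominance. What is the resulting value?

Column s2 is strictly dominated by s1 for C (2<5, 5<10, 3<5); eliminate s2.
Row a is strictly dominated by row b (5>2); eliminate a.
Row c is strictly dominated by row b (5>3); eliminate c.
Only (b, s1) remains, with payoff 5.

5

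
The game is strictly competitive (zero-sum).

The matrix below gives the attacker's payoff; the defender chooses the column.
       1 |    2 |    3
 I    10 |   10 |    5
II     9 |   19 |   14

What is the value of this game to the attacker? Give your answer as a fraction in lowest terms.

19/2

Column 2 is strictly dominated by 3 for the defender (it gives the attacker more in every row).
The remaining 2×2 game on (I, II) × (1, 3) has no saddle point. Let the attacker play I with probability p; indifference gives 10p + 9(1−p) = 5p + 14(1−p), so p = 1/2.
Similarly the defender's optimal q on 1 is 9/10, and the value is 10·(9/10) + (5)·(1/10) = 19/2.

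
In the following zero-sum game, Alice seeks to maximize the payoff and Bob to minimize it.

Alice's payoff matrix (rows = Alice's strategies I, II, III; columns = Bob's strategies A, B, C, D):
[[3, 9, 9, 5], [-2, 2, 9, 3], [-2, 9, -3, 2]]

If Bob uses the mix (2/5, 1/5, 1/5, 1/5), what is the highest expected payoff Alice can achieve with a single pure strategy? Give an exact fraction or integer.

I: (3)·(2/5) + (9)·(1/5) + (9)·(1/5) + (5)·(1/5) = 29/5.
II: (-2)·(2/5) + (2)·(1/5) + (9)·(1/5) + (3)·(1/5) = 2.
III: (-2)·(2/5) + (9)·(1/5) + (-3)·(1/5) + (2)·(1/5) = 4/5.
The best pure response is I with expected payoff 29/5.

29/5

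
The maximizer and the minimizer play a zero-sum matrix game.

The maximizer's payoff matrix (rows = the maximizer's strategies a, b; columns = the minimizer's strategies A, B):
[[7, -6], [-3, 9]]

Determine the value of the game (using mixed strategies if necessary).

Row minima are -6 and -3, so the maximizer's maximin is -3; column maxima are 7 and 9, so the minimizer's minimax is 7. These differ, so the equilibrium is in mixed strategies.
Let the maximizer play a with probability p. The minimizer is indifferent when 7p − 3(1−p) = −6p + 9(1−p), giving p = 12/25.
Let the minimizer play A with probability q. The maximizer is indifferent when 7q − 6(1−q) = −3q + 9(1−q), giving q = 3/5.
The value is 7·(3/5) + (-6)·(2/5) = 9/5.

9/5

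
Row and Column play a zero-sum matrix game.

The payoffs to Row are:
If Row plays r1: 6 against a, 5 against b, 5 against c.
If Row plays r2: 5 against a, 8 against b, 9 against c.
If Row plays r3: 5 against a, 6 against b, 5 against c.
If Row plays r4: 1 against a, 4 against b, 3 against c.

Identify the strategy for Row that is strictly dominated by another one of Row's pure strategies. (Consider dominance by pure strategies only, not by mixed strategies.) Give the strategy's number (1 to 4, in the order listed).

4

Compare r4 with r1: 6 > 1, 5 > 4, 5 > 3.
So r1 strictly dominates r4 for Row; r4 is strictly dominated.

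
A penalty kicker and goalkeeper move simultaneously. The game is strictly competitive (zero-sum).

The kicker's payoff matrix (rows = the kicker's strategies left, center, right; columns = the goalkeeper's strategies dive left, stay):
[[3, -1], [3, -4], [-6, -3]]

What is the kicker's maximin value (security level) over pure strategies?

-1

The worst-case payoff for each row is left: -1, center: -4, right: -6.
The best of these is -1.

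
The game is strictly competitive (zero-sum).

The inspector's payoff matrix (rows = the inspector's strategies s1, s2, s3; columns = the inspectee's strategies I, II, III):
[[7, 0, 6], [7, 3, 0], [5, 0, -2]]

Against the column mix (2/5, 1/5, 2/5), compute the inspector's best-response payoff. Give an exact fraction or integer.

s1: (7)·(2/5) + (0)·(1/5) + (6)·(2/5) = 26/5.
s2: (7)·(2/5) + (3)·(1/5) + (0)·(2/5) = 17/5.
s3: (5)·(2/5) + (0)·(1/5) + (-2)·(2/5) = 6/5.
The best pure response is s1 with expected payoff 26/5.

26/5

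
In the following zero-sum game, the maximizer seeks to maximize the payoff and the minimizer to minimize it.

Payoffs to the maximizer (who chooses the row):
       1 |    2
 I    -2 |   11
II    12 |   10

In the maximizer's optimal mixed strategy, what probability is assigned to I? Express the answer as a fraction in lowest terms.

2/15

Row minima are -2 and 10, so the maximizer's maximin is 10; column maxima are 12 and 11, so the minimizer's minimax is 11. These differ, so the equilibrium is in mixed strategies.
Let the maximizer play I with probability p. The minimizer is indifferent when −2p + 12(1−p) = 11p + 10(1−p), giving p = 2/15.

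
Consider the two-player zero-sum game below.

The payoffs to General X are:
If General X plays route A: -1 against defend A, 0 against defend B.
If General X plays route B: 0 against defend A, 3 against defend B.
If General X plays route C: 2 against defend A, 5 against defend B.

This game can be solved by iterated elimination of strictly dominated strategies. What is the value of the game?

Row route A is strictly dominated by row route B (0>-1, 3>0); eliminate route A.
Row route B is strictly dominated by row route C (2>0, 5>3); eliminate route B.
Column defend B is strictly dominated by defend A for General Y (2<5); eliminate defend B.
Only (route C, defend A) remains, with payoff 2.

2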